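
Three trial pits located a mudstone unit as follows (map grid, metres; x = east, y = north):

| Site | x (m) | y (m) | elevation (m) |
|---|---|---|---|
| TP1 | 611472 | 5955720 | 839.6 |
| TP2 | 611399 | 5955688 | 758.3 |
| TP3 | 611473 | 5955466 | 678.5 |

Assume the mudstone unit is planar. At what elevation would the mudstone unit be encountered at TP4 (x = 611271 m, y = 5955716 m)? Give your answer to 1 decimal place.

Two edge vectors: TP1→TP2 = (-73, -32, -81.3), TP1→TP3 = (1, -254, -161.1).
Normal n = (TP1→TP2) × (TP1→TP3) = (-15495, -11841.6, 18574).
So ∂z/∂x = −n_x/n_z = 0.834230645 and ∂z/∂y = −n_y/n_z = 0.637536341.
Intercept c from TP1: 839.6 − 510108.68 − 3796987.94 = −4306257.02.
At (611271, 5955716): z = 509941.0 + 3796985.4 − 4306257.02 = 669.4 m.

669.4 m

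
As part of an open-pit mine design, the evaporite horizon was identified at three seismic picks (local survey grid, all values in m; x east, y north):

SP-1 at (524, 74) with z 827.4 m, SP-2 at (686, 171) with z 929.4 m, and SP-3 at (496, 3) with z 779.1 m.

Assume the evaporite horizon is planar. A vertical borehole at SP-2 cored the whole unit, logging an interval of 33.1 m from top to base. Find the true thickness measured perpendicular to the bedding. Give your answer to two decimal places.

27.93 m

Two edge vectors: SP-1→SP-2 = (162, 97, 102), SP-1→SP-3 = (-28, -71, -48.3).
Normal n = (SP-1→SP-2) × (SP-1→SP-3) = (2556.9, 4968.6, -8786).
So ∂z/∂x = −n_x/n_z = 0.29102 and ∂z/∂y = −n_y/n_z = 0.56551.
|∇z| = √(a²+b²) = 0.63600, so dip δ = arctan(0.63600) = 32.46°.
True thickness = vertical thickness × cos δ = 33.1 × cos 32.46° = 27.93 m.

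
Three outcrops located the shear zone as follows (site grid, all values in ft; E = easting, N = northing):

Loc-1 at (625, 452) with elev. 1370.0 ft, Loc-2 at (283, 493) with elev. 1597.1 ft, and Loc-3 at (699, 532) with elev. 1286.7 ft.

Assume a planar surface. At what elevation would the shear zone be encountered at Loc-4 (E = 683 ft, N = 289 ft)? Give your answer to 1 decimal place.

Two edge vectors: Loc-1→Loc-2 = (-342, 41, 227.1), Loc-1→Loc-3 = (74, 80, -83.3).
Normal n = (Loc-1→Loc-2) × (Loc-1→Loc-3) = (-21583.3, -11683.2, -30394).
So ∂z/∂E = −n_x/n_z = −0.71012 and ∂z/∂N = −n_y/n_z = −0.38439.
Intercept c from Loc-1: 1370 + 443.82 + 173.75 = 1987.57.
At (683, 289): z = −485.0 − 111.1 + 1987.57 = 1391.5 ft.

1391.5 ft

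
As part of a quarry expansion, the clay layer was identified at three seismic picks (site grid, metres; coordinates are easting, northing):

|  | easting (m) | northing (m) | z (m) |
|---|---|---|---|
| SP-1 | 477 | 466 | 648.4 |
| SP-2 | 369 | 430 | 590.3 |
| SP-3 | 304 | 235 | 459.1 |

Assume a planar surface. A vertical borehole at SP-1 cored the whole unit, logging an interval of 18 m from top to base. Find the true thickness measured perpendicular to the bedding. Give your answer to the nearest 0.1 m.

15.0 m

Let the plane be z = a·easting + b·northing + c.
SP-2−SP-1: −108a − 36b = −58.1;  SP-3−SP-1: −173a − 231b = −189.3.
Solving gives a = 0.35290, b = 0.55519.
|∇z| = √(a²+b²) = 0.65785, so dip δ = arctan(0.65785) = 33.34°.
True thickness = vertical thickness × cos δ = 18 × cos 33.34° = 15.0 m.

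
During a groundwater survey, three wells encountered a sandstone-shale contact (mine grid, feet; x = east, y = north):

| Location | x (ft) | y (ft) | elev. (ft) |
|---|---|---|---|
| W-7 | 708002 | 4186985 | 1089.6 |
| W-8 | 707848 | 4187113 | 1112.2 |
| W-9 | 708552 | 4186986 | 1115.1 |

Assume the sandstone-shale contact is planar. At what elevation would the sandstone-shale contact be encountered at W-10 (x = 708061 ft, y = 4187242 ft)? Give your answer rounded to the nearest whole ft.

Let the plane be z = a·x + b·y + c.
W-8−W-7: −154a + 128b = 22.6;  W-9−W-7: 550a + 1b = 25.5.
Solving gives a = 0.04594212, b = 0.23183661.
Then c = 1089.6 − a·708002 − b·4186985 = −1002133.91.
At (708061, 4187242): z = 32529.8 + 970756.0 − 1002133.91 = 1151.9 ft.

1152 ft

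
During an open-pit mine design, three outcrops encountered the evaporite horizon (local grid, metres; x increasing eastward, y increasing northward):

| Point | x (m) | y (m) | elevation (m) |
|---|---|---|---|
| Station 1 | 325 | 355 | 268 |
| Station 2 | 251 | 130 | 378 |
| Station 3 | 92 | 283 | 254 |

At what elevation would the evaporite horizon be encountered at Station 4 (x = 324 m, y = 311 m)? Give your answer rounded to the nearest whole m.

Two edge vectors: Station 1→Station 2 = (-74, -225, 110), Station 1→Station 3 = (-233, -72, -14).
Normal n = (Station 1→Station 2) × (Station 1→Station 3) = (11070, -26666, -47097).
So ∂z/∂x = −n_x/n_z = 0.23505 and ∂z/∂y = −n_y/n_z = −0.56619.
Intercept c from Station 1: 268 − 76.39 + 201.00 = 392.61.
At (324, 311): z = 76.2 − 176.1 + 392.61 = 292.7 m.

293 m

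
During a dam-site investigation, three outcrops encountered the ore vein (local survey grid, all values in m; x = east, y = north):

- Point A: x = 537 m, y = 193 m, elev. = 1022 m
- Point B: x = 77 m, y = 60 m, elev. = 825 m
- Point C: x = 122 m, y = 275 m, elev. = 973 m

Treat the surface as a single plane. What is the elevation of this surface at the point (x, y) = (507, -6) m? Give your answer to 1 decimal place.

887.9 m

Let the plane be z = a·x + b·y + c.
Point B−Point A: −460a − 133b = −197;  Point C−Point A: −415a + 82b = −49.
Solving gives a = 0.24400, b = 0.63730.
Then c = 1022 − a·537 − b·193 = 767.97.
At (507, -6): z = 123.7 − 3.8 + 767.97 = 887.9 m.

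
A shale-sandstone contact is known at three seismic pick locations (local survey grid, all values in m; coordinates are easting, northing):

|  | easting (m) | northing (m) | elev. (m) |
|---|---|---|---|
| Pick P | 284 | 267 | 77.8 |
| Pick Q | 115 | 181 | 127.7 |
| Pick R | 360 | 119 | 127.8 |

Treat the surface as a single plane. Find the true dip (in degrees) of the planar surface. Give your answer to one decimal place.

Let the plane be z = a·easting + b·northing + c.
Pick Q−Pick P: −169a − 86b = 49.9;  Pick R−Pick P: 76a − 148b = 50.
Solving gives a = −0.09779, b = −0.38806.
Gradient magnitude |∇z| = √(a² + b²) = √(0.00956 + 0.15059) = 0.40019.
True dip = arctan(0.40019) = 21.8°, dipping toward NNE (azimuth ≈ 014°).

21.8°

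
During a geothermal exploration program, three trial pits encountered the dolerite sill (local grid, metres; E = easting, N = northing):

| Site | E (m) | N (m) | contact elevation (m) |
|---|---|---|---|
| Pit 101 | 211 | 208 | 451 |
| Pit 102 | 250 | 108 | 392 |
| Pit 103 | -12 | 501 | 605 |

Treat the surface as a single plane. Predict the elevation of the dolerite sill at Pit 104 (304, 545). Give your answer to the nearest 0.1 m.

688.8 m

Two edge vectors: Pit 101→Pit 102 = (39, -100, -59), Pit 101→Pit 103 = (-223, 293, 154).
Normal n = (Pit 101→Pit 102) × (Pit 101→Pit 103) = (1887, 7151, -10873).
So ∂z/∂E = −n_x/n_z = 0.17355 and ∂z/∂N = −n_y/n_z = 0.65768.
Intercept c from Pit 101: 451 − 36.62 − 136.80 = 277.58.
At (304, 545): z = 52.8 + 358.4 + 277.58 = 688.8 m.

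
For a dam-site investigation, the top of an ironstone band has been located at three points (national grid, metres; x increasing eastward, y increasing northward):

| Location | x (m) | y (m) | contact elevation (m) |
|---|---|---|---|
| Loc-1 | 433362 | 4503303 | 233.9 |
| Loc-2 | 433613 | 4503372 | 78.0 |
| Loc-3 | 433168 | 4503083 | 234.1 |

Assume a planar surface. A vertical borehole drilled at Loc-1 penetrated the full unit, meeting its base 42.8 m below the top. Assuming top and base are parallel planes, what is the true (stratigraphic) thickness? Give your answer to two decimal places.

Two edge vectors: Loc-1→Loc-2 = (251, 69, -155.9), Loc-1→Loc-3 = (-194, -220, 0.2).
Normal n = (Loc-1→Loc-2) × (Loc-1→Loc-3) = (-34284.2, 30194.4, -41834).
So ∂z/∂x = −n_x/n_z = −0.81953 and ∂z/∂y = −n_y/n_z = 0.72177.
|∇z| = √(a²+b²) = 1.09205, so dip δ = arctan(1.09205) = 47.52°.
True thickness = vertical thickness × cos δ = 42.8 × cos 47.52° = 28.90 m.

28.90 m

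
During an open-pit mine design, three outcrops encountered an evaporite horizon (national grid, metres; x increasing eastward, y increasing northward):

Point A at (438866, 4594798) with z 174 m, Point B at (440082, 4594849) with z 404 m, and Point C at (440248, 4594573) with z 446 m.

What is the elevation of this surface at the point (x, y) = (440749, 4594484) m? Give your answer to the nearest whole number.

Let the plane be z = a·x + b·y + c.
Point B−Point A: 1216a + 51b = 230;  Point C−Point A: 1382a − 225b = 272.
Solving gives a = 0.19071617, b = −0.03746781.
Then c = 174 − a·438866 − b·4594798 = 88632.19.
At (440749, 4594484): z = 84058.0 − 172145.3 + 88632.19 = 544.9 m.

545 m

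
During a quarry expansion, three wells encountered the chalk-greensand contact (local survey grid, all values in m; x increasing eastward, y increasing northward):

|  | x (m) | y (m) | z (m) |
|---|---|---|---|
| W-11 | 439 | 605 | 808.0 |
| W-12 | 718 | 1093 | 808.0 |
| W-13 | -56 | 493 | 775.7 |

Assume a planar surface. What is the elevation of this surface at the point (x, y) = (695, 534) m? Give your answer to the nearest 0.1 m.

830.2 m

Two edge vectors: W-11→W-12 = (279, 488, 0), W-11→W-13 = (-495, -112, -32.3).
Normal n = (W-11→W-12) × (W-11→W-13) = (-15762.4, 9011.7, 210312).
So ∂z/∂x = −n_x/n_z = 0.074948 and ∂z/∂y = −n_y/n_z = −0.042849.
Intercept c from W-11: 808 − 32.90 + 25.92 = 801.02.
At (695, 534): z = 52.1 − 22.9 + 801.02 = 830.2 m.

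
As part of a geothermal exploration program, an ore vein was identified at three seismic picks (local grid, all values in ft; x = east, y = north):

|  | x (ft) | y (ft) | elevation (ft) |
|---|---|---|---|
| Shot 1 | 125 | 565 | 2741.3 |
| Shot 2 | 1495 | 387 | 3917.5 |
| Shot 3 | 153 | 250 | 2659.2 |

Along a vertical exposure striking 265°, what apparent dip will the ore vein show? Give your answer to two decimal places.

Two edge vectors: Shot 1→Shot 2 = (1370, -178, 1176.2), Shot 1→Shot 3 = (28, -315, -82.1).
Normal n = (Shot 1→Shot 2) × (Shot 1→Shot 3) = (385116.8, 145410.6, -426566).
So ∂z/∂x = −n_x/n_z = 0.90283 and ∂z/∂y = −n_y/n_z = 0.34089.
Unit vector along 265° is (sin 265°, cos 265°) = (-0.9962, -0.0872).
Slope in that direction = a·(-0.9962) + b·(-0.0872) = −0.92911.
Apparent dip = arctan|0.92911| = 42.90° (true dip is 44.0°, so apparent ≤ true as expected).

42.90°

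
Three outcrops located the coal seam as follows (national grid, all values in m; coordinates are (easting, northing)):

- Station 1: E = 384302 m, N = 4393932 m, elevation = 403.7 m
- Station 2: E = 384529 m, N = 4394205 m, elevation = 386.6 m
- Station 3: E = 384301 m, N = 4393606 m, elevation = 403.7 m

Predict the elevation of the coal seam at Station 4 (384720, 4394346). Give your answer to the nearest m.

372 m

Let the plane be z = a·E + b·N + c.
Station 2−Station 1: 227a + 273b = −17.1;  Station 3−Station 1: −1a − 326b = 0.
Solving gives a = −0.07560933, b = 0.00023193.
Then c = 403.7 − a·384302 − b·4393932 = 28441.43.
At (384720, 4394346): z = −29088.4 + 1019.2 + 28441.43 = 372.2 m.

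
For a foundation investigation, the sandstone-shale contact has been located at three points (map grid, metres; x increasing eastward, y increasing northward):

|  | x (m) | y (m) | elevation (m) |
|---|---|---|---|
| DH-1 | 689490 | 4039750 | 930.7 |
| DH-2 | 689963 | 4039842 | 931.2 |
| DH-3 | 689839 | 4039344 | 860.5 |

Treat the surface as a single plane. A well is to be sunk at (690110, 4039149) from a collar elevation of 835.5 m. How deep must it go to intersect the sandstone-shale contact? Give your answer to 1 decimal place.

Two edge vectors: DH-1→DH-2 = (473, 92, 0.5), DH-1→DH-3 = (349, -406, -70.2).
Normal n = (DH-1→DH-2) × (DH-1→DH-3) = (-6255.4, 33379.1, -224146).
So ∂z/∂x = −n_x/n_z = −0.027907703 and ∂z/∂y = −n_y/n_z = 0.148916777.
Intercept c from DH-1: 930.7 + 19242.08 − 601586.55 = −581413.77.
At (690110, 4039149): z_contact = −19259.38 + 601497.05 − 581413.77 = 823.90 m.
Depth below ground = 835.5 − 823.90 = 11.6 m.

11.6 m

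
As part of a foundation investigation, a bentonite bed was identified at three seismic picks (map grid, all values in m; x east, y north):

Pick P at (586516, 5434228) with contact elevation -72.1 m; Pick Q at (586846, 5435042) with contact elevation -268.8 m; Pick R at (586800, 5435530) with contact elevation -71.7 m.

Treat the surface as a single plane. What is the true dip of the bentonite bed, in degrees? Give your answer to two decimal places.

Two edge vectors: Pick P→Pick Q = (330, 814, -196.7), Pick P→Pick R = (284, 1302, 0.4).
Normal n = (Pick P→Pick Q) × (Pick P→Pick R) = (256429, -55994.8, 198484).
So ∂z/∂x = −n_x/n_z = −1.29194 and ∂z/∂y = −n_y/n_z = 0.28211.
Gradient magnitude |∇z| = √(a² + b²) = √(1.66910 + 0.07959) = 1.32238.
True dip = arctan(1.32238) = 52.90°, dipping toward ESE (azimuth ≈ 102°).

52.90°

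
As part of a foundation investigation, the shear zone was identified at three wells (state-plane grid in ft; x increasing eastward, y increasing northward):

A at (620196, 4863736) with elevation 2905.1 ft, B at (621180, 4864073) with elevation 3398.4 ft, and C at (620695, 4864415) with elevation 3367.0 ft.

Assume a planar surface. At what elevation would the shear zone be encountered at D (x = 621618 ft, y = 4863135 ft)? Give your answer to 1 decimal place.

3164.6 ft

Let the plane be z = a·x + b·y + c.
B−A: 984a + 337b = 493.3;  C−A: 499a + 679b = 461.9.
Solving gives a = 0.358600164, b = 0.416728303.
Then c = 2905.1 − a·620196 − b·4863736 = −2246353.74.
At (621618, 4863135): z = 222912.3 + 2026606.0 − 2246353.74 = 3164.6 ft.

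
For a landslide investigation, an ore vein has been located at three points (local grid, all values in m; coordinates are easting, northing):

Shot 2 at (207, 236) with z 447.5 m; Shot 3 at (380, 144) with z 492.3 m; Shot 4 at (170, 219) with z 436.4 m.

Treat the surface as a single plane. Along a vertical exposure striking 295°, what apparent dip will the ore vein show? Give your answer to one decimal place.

Let the plane be z = a·easting + b·northing + c.
Shot 3−Shot 2: 173a − 92b = 44.8;  Shot 4−Shot 2: −37a − 17b = −11.1.
Solving gives a = 0.28098, b = 0.04140.
Unit vector along 295° is (sin 295°, cos 295°) = (-0.9063, 0.4226).
Slope in that direction = a·(-0.9063) + b·(0.4226) = −0.23715.
Apparent dip = arctan|0.23715| = 13.3° (true dip is 15.9°, so apparent ≤ true as expected).

13.3°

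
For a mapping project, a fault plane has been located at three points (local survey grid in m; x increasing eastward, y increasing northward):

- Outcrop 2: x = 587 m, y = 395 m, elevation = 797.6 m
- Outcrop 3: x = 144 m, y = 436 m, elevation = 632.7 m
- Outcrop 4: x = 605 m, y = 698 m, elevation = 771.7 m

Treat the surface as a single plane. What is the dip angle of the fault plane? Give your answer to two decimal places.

20.70°

Two edge vectors: Outcrop 2→Outcrop 3 = (-443, 41, -164.9), Outcrop 2→Outcrop 4 = (18, 303, -25.9).
Normal n = (Outcrop 2→Outcrop 3) × (Outcrop 2→Outcrop 4) = (48902.8, -14441.9, -134967).
So ∂z/∂x = −n_x/n_z = 0.36233 and ∂z/∂y = −n_y/n_z = −0.10700.
Gradient magnitude |∇z| = √(a² + b²) = √(0.13128 + 0.01145) = 0.37780.
True dip = arctan(0.37780) = 20.70°, dipping toward WNW (azimuth ≈ 286°).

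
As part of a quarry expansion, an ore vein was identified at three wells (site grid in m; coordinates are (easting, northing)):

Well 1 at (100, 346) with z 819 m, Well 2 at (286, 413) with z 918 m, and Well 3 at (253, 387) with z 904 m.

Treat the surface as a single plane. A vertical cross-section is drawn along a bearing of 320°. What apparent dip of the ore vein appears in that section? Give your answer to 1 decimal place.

30.7°

Two edge vectors: Well 1→Well 2 = (186, 67, 99), Well 1→Well 3 = (153, 41, 85).
Normal n = (Well 1→Well 2) × (Well 1→Well 3) = (1636, -663, -2625).
So ∂z/∂E = −n_x/n_z = 0.62324 and ∂z/∂N = −n_y/n_z = −0.25257.
Unit vector along 320° is (sin 320°, cos 320°) = (-0.6428, 0.7660).
Slope in that direction = a·(-0.6428) + b·(0.7660) = −0.59409.
Apparent dip = arctan|0.59409| = 30.7° (true dip is 33.9°, so apparent ≤ true as expected).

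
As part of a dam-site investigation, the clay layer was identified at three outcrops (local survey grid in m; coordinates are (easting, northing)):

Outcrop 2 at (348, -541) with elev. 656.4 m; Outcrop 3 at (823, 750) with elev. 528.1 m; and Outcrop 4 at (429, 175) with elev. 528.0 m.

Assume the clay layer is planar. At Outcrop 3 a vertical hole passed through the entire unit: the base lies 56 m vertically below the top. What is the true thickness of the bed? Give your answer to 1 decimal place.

52.3 m

Let the plane be z = a·E + b·N + c.
Outcrop 3−Outcrop 2: 475a + 1291b = −128.3;  Outcrop 4−Outcrop 2: 81a + 716b = −128.4.
Solving gives a = 0.31377, b = −0.21483.
|∇z| = √(a²+b²) = 0.38026, so dip δ = arctan(0.38026) = 20.82°.
True thickness = vertical thickness × cos δ = 56 × cos 20.82° = 52.3 m.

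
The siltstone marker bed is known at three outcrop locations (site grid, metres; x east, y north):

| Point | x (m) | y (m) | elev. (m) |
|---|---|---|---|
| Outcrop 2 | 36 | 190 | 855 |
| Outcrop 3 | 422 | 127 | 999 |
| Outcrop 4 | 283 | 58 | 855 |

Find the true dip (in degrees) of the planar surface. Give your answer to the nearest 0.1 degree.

Two edge vectors: Outcrop 2→Outcrop 3 = (386, -63, 144), Outcrop 2→Outcrop 4 = (247, -132, 0).
Normal n = (Outcrop 2→Outcrop 3) × (Outcrop 2→Outcrop 4) = (19008, 35568, -35391).
So ∂z/∂x = −n_x/n_z = 0.53709 and ∂z/∂y = −n_y/n_z = 1.00500.
Gradient magnitude |∇z| = √(a² + b²) = √(0.28846 + 1.01003) = 1.13951.
True dip = arctan(1.13951) = 48.7°, dipping toward SSW (azimuth ≈ 208°).

48.7°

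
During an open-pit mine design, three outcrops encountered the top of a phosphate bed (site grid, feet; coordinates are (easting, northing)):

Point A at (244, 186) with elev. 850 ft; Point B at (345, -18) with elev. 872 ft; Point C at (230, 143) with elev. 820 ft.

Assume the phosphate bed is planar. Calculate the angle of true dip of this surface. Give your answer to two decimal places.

Two edge vectors: Point A→Point B = (101, -204, 22), Point A→Point C = (-14, -43, -30).
Normal n = (Point A→Point B) × (Point A→Point C) = (7066, 2722, -7199).
So ∂z/∂E = −n_x/n_z = 0.98153 and ∂z/∂N = −n_y/n_z = 0.37811.
Gradient magnitude |∇z| = √(a² + b²) = √(0.96339 + 0.14297) = 1.05184.
True dip = arctan(1.05184) = 46.45°, dipping toward WSW (azimuth ≈ 249°).

46.45°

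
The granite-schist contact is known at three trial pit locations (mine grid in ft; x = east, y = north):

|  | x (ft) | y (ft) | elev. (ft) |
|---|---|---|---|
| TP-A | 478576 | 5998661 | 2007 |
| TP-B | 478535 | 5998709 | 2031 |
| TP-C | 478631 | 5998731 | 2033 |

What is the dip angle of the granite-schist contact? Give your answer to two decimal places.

Let the plane be z = a·x + b·y + c.
TP-B−TP-A: −41a + 48b = 24;  TP-C−TP-A: 55a + 70b = 26.
Solving gives a = −0.07840, b = 0.43303.
Gradient magnitude |∇z| = √(a² + b²) = √(0.00615 + 0.18752) = 0.44007.
True dip = arctan(0.44007) = 23.75°, dipping toward S (azimuth ≈ 170°).

23.75°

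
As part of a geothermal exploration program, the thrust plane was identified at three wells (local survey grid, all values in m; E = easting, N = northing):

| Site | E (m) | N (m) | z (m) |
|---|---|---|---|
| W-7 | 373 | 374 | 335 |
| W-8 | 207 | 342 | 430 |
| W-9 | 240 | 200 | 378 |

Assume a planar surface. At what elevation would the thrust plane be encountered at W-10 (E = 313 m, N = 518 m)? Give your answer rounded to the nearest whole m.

Two edge vectors: W-7→W-8 = (-166, -32, 95), W-7→W-9 = (-133, -174, 43).
Normal n = (W-7→W-8) × (W-7→W-9) = (15154, -5497, 24628).
So ∂z/∂E = −n_x/n_z = −0.61532 and ∂z/∂N = −n_y/n_z = 0.22320.
Intercept c from W-7: 335 + 229.51 − 83.48 = 481.04.
At (313, 518): z = −192.6 + 115.6 + 481.04 = 404.1 m.

404 m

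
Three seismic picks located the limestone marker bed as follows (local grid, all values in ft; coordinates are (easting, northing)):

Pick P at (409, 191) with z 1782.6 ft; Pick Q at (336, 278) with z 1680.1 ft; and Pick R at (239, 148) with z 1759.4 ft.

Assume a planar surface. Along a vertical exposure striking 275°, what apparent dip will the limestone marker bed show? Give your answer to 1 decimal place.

23.4°

Let the plane be z = a·E + b·N + c.
Pick Q−Pick P: −73a + 87b = −102.5;  Pick R−Pick P: −170a − 43b = −23.2.
Solving gives a = 0.35841, b = −0.87743.
Unit vector along 275° is (sin 275°, cos 275°) = (-0.9962, 0.0872).
Slope in that direction = a·(-0.9962) + b·(0.0872) = −0.43352.
Apparent dip = arctan|0.43352| = 23.4° (true dip is 43.5°, so apparent ≤ true as expected).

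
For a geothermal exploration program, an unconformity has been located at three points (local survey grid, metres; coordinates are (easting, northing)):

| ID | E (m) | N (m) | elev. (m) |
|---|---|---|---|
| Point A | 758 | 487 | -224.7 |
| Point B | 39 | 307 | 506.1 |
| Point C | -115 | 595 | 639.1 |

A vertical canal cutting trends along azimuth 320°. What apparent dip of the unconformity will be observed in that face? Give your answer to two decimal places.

Two edge vectors: Point A→Point B = (-719, -180, 730.8), Point A→Point C = (-873, 108, 863.8).
Normal n = (Point A→Point B) × (Point A→Point C) = (-234410.4, -16916.2, -234792).
So ∂z/∂E = −n_x/n_z = −0.99837 and ∂z/∂N = −n_y/n_z = −0.07205.
Unit vector along 320° is (sin 320°, cos 320°) = (-0.6428, 0.7660).
Slope in that direction = a·(-0.6428) + b·(0.7660) = 0.58655.
Apparent dip = arctan|0.58655| = 30.39° (true dip is 45.0°, so apparent ≤ true as expected).

30.39°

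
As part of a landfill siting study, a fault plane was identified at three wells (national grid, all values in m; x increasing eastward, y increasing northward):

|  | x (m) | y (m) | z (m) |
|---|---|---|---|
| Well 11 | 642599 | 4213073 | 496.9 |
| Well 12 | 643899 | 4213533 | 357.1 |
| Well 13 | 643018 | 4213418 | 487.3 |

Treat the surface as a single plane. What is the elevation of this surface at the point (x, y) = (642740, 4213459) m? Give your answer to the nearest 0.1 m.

Let the plane be z = a·x + b·y + c.
Well 12−Well 11: 1300a + 460b = −139.8;  Well 13−Well 11: 419a + 345b = −9.6.
Solving gives a = −0.171312950, b = 0.180232249.
Then c = 496.9 − a·642599 − b·4213073 = −648749.19.
At (642740, 4213459): z = −110109.7 + 759401.2 − 648749.19 = 542.3 m.

542.3 m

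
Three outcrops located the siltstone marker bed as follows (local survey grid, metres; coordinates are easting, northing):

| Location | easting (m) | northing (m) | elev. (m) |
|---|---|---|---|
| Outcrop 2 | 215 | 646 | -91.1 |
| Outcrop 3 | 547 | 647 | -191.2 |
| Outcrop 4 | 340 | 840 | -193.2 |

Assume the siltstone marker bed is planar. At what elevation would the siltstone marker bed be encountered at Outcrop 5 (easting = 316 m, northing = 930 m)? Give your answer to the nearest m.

Two edge vectors: Outcrop 2→Outcrop 3 = (332, 1, -100.1), Outcrop 2→Outcrop 4 = (125, 194, -102.1).
Normal n = (Outcrop 2→Outcrop 3) × (Outcrop 2→Outcrop 4) = (19317.3, 21384.7, 64283).
So ∂z/∂easting = −n_x/n_z = −0.30050 and ∂z/∂northing = −n_y/n_z = −0.33266.
Intercept c from Outcrop 2: -91.1 + 64.61 + 214.90 = 188.41.
At (316, 930): z = −95.0 − 309.4 + 188.41 = -215.9 m.

-216 m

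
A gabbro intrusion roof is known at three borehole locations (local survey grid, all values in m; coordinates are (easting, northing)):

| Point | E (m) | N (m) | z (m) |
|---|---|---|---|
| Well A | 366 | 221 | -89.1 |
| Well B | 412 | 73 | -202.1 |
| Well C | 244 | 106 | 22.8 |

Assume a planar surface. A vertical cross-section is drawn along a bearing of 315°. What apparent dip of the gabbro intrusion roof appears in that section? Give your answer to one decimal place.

Two edge vectors: Well A→Well B = (46, -148, -113), Well A→Well C = (-122, -115, 111.9).
Normal n = (Well A→Well B) × (Well A→Well C) = (-29556.2, 8638.6, -23346).
So ∂z/∂E = −n_x/n_z = −1.26601 and ∂z/∂N = −n_y/n_z = 0.37002.
Unit vector along 315° is (sin 315°, cos 315°) = (-0.7071, 0.7071).
Slope in that direction = a·(-0.7071) + b·(0.7071) = 1.15685.
Apparent dip = arctan|1.15685| = 49.2° (true dip is 52.8°, so apparent ≤ true as expected).

49.2°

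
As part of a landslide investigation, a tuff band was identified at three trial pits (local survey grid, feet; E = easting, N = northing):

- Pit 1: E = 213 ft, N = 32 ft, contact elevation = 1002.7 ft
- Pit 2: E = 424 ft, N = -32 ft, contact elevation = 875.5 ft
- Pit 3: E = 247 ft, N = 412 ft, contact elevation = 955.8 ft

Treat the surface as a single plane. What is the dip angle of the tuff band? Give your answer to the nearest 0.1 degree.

Two edge vectors: Pit 1→Pit 2 = (211, -64, -127.2), Pit 1→Pit 3 = (34, 380, -46.9).
Normal n = (Pit 1→Pit 2) × (Pit 1→Pit 3) = (51337.6, 5571.1, 82356).
So ∂z/∂E = −n_x/n_z = −0.62336 and ∂z/∂N = −n_y/n_z = −0.06765.
Gradient magnitude |∇z| = √(a² + b²) = √(0.38858 + 0.00458) = 0.62702.
True dip = arctan(0.62702) = 32.1°, dipping toward E (azimuth ≈ 084°).

32.1°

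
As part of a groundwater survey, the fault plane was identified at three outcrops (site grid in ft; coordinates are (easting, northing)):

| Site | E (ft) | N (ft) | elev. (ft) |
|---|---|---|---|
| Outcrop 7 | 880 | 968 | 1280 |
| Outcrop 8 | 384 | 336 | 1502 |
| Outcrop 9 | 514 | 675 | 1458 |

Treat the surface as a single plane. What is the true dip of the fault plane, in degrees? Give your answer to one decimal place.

Let the plane be z = a·E + b·N + c.
Outcrop 8−Outcrop 7: −496a − 632b = 222;  Outcrop 9−Outcrop 7: −366a − 293b = 178.
Solving gives a = −0.55185, b = 0.08183.
Gradient magnitude |∇z| = √(a² + b²) = √(0.30453 + 0.00670) = 0.55788.
True dip = arctan(0.55788) = 29.2°, dipping toward E (azimuth ≈ 098°).

29.2°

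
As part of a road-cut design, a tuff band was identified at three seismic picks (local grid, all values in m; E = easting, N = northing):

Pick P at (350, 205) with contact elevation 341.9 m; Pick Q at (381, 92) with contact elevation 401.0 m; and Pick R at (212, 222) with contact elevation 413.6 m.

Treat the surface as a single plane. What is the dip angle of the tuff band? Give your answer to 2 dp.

Let the plane be z = a·E + b·N + c.
Pick Q−Pick P: 31a − 113b = 59.1;  Pick R−Pick P: −138a + 17b = 71.7.
Solving gives a = −0.60442, b = −0.68882.
Gradient magnitude |∇z| = √(a² + b²) = √(0.36532 + 0.47448) = 0.91641.
True dip = arctan(0.91641) = 42.50°, dipping toward NE (azimuth ≈ 041°).

42.50°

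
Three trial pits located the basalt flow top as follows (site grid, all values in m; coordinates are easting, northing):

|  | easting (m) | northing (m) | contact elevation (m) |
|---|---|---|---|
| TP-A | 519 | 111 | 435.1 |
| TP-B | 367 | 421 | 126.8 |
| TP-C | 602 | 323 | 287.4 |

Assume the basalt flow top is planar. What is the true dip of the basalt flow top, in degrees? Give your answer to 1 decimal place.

Two edge vectors: TP-A→TP-B = (-152, 310, -308.3), TP-A→TP-C = (83, 212, -147.7).
Normal n = (TP-A→TP-B) × (TP-A→TP-C) = (19572.6, -48039.3, -57954).
So ∂z/∂easting = −n_x/n_z = 0.33773 and ∂z/∂northing = −n_y/n_z = −0.82892.
Gradient magnitude |∇z| = √(a² + b²) = √(0.11406 + 0.68711) = 0.89508.
True dip = arctan(0.89508) = 41.8°, dipping toward NNW (azimuth ≈ 338°).

41.8°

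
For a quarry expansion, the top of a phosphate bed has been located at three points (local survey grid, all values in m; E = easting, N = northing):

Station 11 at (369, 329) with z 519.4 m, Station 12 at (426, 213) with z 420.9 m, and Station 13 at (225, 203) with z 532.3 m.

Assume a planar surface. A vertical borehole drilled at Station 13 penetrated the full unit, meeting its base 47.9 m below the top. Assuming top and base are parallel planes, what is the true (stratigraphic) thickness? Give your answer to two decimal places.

37.22 m

Let the plane be z = a·E + b·N + c.
Station 12−Station 11: 57a − 116b = −98.5;  Station 13−Station 11: −144a − 126b = 12.9.
Solving gives a = −0.58224, b = 0.56304.
|∇z| = √(a²+b²) = 0.80995, so dip δ = arctan(0.80995) = 39.01°.
True thickness = vertical thickness × cos δ = 47.9 × cos 39.01° = 37.22 m.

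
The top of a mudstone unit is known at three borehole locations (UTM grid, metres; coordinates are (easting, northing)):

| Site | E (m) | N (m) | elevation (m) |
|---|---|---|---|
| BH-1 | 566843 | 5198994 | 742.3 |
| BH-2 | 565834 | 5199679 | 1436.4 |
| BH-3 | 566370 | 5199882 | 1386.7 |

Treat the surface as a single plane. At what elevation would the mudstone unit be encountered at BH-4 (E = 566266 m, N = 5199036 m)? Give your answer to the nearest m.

Two edge vectors: BH-1→BH-2 = (-1009, 685, 694.1), BH-1→BH-3 = (-473, 888, 644.4).
Normal n = (BH-1→BH-2) × (BH-1→BH-3) = (-174946.8, 321890.3, -571987).
So ∂z/∂E = −n_x/n_z = −0.30585800 and ∂z/∂N = −n_y/n_z = 0.56275807.
Intercept c from BH-1: 742.3 + 173373.47 − 2925775.83 = −2751660.06.
At (566266, 5199036): z = −173197.0 + 2925799.5 − 2751660.06 = 942.4 m.

942 m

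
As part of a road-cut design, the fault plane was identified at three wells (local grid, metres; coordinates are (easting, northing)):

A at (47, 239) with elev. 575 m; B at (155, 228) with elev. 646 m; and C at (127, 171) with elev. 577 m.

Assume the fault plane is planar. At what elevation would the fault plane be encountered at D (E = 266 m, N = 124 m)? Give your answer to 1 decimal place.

640.6 m

Two edge vectors: A→B = (108, -11, 71), A→C = (80, -68, 2).
Normal n = (A→B) × (A→C) = (4806, 5464, -6464).
So ∂z/∂E = −n_x/n_z = 0.74350 and ∂z/∂N = −n_y/n_z = 0.84530.
Intercept c from A: 575 − 34.94 − 202.03 = 338.03.
At (266, 124): z = 197.8 + 104.8 + 338.03 = 640.6 m.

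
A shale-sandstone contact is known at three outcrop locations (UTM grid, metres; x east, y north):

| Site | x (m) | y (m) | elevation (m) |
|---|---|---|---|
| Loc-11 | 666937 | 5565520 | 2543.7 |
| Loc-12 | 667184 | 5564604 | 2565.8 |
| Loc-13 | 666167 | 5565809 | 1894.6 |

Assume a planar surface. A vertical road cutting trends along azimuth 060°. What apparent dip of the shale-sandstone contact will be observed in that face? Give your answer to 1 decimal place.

Let the plane be z = a·x + b·y + c.
Loc-12−Loc-11: 247a − 916b = 22.1;  Loc-13−Loc-11: −770a + 289b = −649.1.
Solving gives a = 0.92783, b = 0.22606.
Unit vector along 060° is (sin 60°, cos 60°) = (0.8660, 0.5000).
Slope in that direction = a·(0.8660) + b·(0.5000) = 0.91656.
Apparent dip = arctan|0.91656| = 42.5° (true dip is 43.7°, so apparent ≤ true as expected).

42.5°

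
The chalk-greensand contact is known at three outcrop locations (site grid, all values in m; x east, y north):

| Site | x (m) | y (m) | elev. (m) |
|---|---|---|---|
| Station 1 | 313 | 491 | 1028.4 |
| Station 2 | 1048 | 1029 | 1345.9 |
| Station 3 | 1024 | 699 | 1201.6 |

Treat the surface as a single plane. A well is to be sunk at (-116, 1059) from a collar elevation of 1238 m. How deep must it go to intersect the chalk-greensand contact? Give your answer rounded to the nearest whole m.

Two edge vectors: Station 1→Station 2 = (735, 538, 317.5), Station 1→Station 3 = (711, 208, 173.2).
Normal n = (Station 1→Station 2) × (Station 1→Station 3) = (27141.6, 98440.5, -229638).
So ∂z/∂x = −n_x/n_z = 0.11819 and ∂z/∂y = −n_y/n_z = 0.42868.
Intercept c from Station 1: 1028.4 − 36.99 − 210.48 = 780.93.
At (-116, 1059): z_contact = −13.7 + 454.0 + 780.93 = 1221.2 m.
Depth below ground = 1238 − 1221.2 = 17 m.

17 m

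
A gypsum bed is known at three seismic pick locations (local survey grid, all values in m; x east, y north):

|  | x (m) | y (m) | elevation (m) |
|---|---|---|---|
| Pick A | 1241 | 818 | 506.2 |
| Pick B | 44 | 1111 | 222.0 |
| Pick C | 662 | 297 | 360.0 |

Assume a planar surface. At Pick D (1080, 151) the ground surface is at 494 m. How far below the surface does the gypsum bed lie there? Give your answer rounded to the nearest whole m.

35 m

Let the plane be z = a·x + b·y + c.
Pick B−Pick A: −1197a + 293b = −284.2;  Pick C−Pick A: −579a − 521b = −146.2.
Solving gives a = 0.24065, b = 0.01317.
Then c = 506.2 − a·1241 − b·818 = 196.78.
At (1080, 151): z_contact = 259.9 + 2.0 + 196.78 = 458.7 m.
Depth below ground = 494 − 458.7 = 35 m.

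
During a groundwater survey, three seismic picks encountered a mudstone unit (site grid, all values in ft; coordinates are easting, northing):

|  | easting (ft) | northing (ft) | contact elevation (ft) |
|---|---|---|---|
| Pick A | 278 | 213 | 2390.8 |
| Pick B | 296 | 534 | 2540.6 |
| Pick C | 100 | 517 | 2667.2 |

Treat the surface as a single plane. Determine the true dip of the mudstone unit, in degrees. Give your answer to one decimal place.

Let the plane be z = a·easting + b·northing + c.
Pick B−Pick A: 18a + 321b = 149.8;  Pick C−Pick A: −178a + 304b = 276.4.
Solving gives a = −0.68975, b = 0.50534.
Gradient magnitude |∇z| = √(a² + b²) = √(0.47575 + 0.25537) = 0.85506.
True dip = arctan(0.85506) = 40.5°, dipping toward SE (azimuth ≈ 126°).

40.5°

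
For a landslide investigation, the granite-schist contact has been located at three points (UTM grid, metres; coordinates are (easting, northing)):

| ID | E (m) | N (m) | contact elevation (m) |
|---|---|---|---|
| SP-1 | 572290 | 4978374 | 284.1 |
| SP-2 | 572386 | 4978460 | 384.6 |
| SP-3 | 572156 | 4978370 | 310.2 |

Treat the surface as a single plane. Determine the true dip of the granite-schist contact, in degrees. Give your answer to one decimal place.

Two edge vectors: SP-1→SP-2 = (96, 86, 100.5), SP-1→SP-3 = (-134, -4, 26.1).
Normal n = (SP-1→SP-2) × (SP-1→SP-3) = (2646.6, -15972.6, 11140).
So ∂z/∂E = −n_x/n_z = −0.23758 and ∂z/∂N = −n_y/n_z = 1.43381.
Gradient magnitude |∇z| = √(a² + b²) = √(0.05644 + 2.05580) = 1.45336.
True dip = arctan(1.45336) = 55.5°, dipping toward S (azimuth ≈ 171°).

55.5°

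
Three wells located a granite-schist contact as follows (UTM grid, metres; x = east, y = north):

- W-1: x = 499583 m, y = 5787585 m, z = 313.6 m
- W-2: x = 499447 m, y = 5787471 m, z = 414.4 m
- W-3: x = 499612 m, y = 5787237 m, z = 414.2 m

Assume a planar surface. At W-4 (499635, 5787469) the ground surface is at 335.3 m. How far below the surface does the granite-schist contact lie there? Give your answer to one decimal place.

Two edge vectors: W-1→W-2 = (-136, -114, 100.8), W-1→W-3 = (29, -348, 100.6).
Normal n = (W-1→W-2) × (W-1→W-3) = (23610, 16604.8, 50634).
So ∂z/∂x = −n_x/n_z = −0.466287475 and ∂z/∂y = −n_y/n_z = −0.327937749.
Intercept c from W-1: 313.6 + 232949.30 + 1897967.60 = 2131230.49.
At (499635, 5787469): z_contact = −232973.54 − 1897929.56 + 2131230.49 = 327.39 m.
Depth below ground = 335.3 − 327.39 = 7.9 m.

7.9 m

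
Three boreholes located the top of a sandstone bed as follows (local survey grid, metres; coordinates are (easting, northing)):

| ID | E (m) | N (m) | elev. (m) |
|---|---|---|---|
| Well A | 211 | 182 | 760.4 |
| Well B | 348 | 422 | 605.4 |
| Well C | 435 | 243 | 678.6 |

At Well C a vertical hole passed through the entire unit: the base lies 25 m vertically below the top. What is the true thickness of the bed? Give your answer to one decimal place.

21.8 m

Let the plane be z = a·E + b·N + c.
Well B−Well A: 137a + 240b = −155;  Well C−Well A: 224a + 61b = −81.8.
Solving gives a = −0.22415, b = −0.51788.
|∇z| = √(a²+b²) = 0.56431, so dip δ = arctan(0.56431) = 29.44°.
True thickness = vertical thickness × cos δ = 25 × cos 29.44° = 21.8 m.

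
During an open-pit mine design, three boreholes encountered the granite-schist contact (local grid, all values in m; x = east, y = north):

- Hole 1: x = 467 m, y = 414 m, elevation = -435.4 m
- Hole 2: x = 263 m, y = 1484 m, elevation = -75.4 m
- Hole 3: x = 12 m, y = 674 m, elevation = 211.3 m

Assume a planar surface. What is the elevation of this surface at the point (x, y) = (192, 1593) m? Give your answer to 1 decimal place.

Let the plane be z = a·x + b·y + c.
Hole 2−Hole 1: −204a + 1070b = 360;  Hole 3−Hole 1: −455a + 260b = 646.7.
Solving gives a = −1.379334, b = 0.073473.
Then c = -435.4 − a·467 − b·414 = 178.33.
At (192, 1593): z = −264.8 + 117.0 + 178.33 = 30.5 m.

30.5 m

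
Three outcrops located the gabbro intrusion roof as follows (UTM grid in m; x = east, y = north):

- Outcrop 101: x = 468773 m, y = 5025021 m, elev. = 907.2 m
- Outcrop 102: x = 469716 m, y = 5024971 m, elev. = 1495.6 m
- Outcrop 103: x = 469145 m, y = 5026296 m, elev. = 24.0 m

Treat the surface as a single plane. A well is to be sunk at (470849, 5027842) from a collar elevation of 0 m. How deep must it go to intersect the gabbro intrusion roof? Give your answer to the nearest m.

322 m

Let the plane be z = a·x + b·y + c.
Outcrop 102−Outcrop 101: 943a − 50b = 588.4;  Outcrop 103−Outcrop 101: 372a + 1275b = −883.2.
Solving gives a = 0.57829105, b = −0.86143080.
Then c = 907.2 − a·468773 − b·5025021 = 4058527.83.
At (470849, 5027842): z_contact = 272287.8 − 4331138.0 + 4058527.83 = -322.4 m.
Depth below ground = 0 − (-322.4) = 322 m.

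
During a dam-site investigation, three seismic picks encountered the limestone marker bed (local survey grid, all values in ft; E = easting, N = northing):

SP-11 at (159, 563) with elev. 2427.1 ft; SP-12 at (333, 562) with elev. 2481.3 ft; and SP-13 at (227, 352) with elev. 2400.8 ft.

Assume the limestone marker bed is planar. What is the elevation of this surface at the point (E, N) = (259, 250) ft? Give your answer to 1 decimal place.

2387.8 ft

Two edge vectors: SP-11→SP-12 = (174, -1, 54.2), SP-11→SP-13 = (68, -211, -26.3).
Normal n = (SP-11→SP-12) × (SP-11→SP-13) = (11462.5, 8261.8, -36646).
So ∂z/∂E = −n_x/n_z = 0.31279 and ∂z/∂N = −n_y/n_z = 0.22545.
Intercept c from SP-11: 2427.1 − 49.73 − 126.93 = 2250.44.
At (259, 250): z = 81.0 + 56.4 + 2250.44 = 2387.8 ft.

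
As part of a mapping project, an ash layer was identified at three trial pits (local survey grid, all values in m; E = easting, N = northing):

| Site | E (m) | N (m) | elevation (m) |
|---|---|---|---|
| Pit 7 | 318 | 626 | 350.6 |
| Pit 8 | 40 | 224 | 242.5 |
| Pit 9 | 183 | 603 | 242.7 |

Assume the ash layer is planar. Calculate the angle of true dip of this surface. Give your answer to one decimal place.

Two edge vectors: Pit 7→Pit 8 = (-278, -402, -108.1), Pit 7→Pit 9 = (-135, -23, -107.9).
Normal n = (Pit 7→Pit 8) × (Pit 7→Pit 9) = (40889.5, -15402.7, -47876).
So ∂z/∂E = −n_x/n_z = 0.85407 and ∂z/∂N = −n_y/n_z = −0.32172.
Gradient magnitude |∇z| = √(a² + b²) = √(0.72944 + 0.10350) = 0.91266.
True dip = arctan(0.91266) = 42.4°, dipping toward WNW (azimuth ≈ 291°).

42.4°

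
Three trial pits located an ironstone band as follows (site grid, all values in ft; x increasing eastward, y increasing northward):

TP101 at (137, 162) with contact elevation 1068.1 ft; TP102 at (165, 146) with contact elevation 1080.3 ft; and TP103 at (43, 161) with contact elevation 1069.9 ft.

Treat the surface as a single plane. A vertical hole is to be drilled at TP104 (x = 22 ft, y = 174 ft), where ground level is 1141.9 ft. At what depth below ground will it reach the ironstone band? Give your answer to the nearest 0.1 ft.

Two edge vectors: TP101→TP102 = (28, -16, 12.2), TP101→TP103 = (-94, -1, 1.8).
Normal n = (TP101→TP102) × (TP101→TP103) = (-16.6, -1197.2, -1532).
So ∂z/∂x = −n_x/n_z = −0.01084 and ∂z/∂y = −n_y/n_z = −0.78146.
Intercept c from TP101: 1068.1 + 1.48 + 126.60 = 1196.18.
At (22, 174): z_contact = −0.24 − 135.97 + 1196.18 = 1059.97 ft.
Depth below ground = 1141.9 − 1059.97 = 81.9 ft.

81.9 ft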